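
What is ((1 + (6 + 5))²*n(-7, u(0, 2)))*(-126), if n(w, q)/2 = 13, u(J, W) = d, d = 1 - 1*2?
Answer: -471744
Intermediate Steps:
d = -1 (d = 1 - 2 = -1)
u(J, W) = -1
n(w, q) = 26 (n(w, q) = 2*13 = 26)
((1 + (6 + 5))²*n(-7, u(0, 2)))*(-126) = ((1 + (6 + 5))²*26)*(-126) = ((1 + 11)²*26)*(-126) = (12²*26)*(-126) = (144*26)*(-126) = 3744*(-126) = -471744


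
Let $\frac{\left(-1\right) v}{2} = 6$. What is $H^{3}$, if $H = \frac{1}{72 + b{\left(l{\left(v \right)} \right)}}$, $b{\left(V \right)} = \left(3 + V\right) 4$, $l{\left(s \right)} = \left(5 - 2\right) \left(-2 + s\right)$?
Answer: $- \frac{1}{592704} \approx -1.6872 \cdot 10^{-6}$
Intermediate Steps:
$v = -12$ ($v = \left(-2\right) 6 = -12$)
$l{\left(s \right)} = -6 + 3 s$ ($l{\left(s \right)} = 3 \left(-2 + s\right) = -6 + 3 s$)
$b{\left(V \right)} = 12 + 4 V$
$H = - \frac{1}{84}$ ($H = \frac{1}{72 + \left(12 + 4 \left(-6 + 3 \left(-12\right)\right)\right)} = \frac{1}{72 + \left(12 + 4 \left(-6 - 36\right)\right)} = \frac{1}{72 + \left(12 + 4 \left(-42\right)\right)} = \frac{1}{72 + \left(12 - 168\right)} = \frac{1}{72 - 156} = \frac{1}{-84} = - \frac{1}{84} \approx -0.011905$)
$H^{3} = \left(- \frac{1}{84}\right)^{3} = - \frac{1}{592704}$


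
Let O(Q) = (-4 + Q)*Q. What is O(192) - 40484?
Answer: -4388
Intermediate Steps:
O(Q) = Q*(-4 + Q)
O(192) - 40484 = 192*(-4 + 192) - 40484 = 192*188 - 40484 = 36096 - 40484 = -4388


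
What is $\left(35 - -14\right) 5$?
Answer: $245$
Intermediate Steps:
$\left(35 - -14\right) 5 = \left(35 + \left(\left(-5 - 5\right) + 24\right)\right) 5 = \left(35 + \left(-10 + 24\right)\right) 5 = \left(35 + 14\right) 5 = 49 \cdot 5 = 245$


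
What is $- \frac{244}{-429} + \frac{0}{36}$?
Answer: $\frac{244}{429} \approx 0.56876$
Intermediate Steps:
$- \frac{244}{-429} + \frac{0}{36} = \left(-244\right) \left(- \frac{1}{429}\right) + 0 \cdot \frac{1}{36} = \frac{244}{429} + 0 = \frac{244}{429}$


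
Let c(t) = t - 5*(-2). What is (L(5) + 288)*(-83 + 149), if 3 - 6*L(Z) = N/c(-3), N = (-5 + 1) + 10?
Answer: 133221/7 ≈ 19032.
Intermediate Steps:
c(t) = 10 + t (c(t) = t + 10 = 10 + t)
N = 6 (N = -4 + 10 = 6)
L(Z) = 5/14 (L(Z) = 1/2 - 1/(10 - 3) = 1/2 - 1/7 = 5/14)
(L(5) + 288)*(-83 + 149) = (5/14 + 288)*(-83 + 149) = (4037/14)*66 = 133221/7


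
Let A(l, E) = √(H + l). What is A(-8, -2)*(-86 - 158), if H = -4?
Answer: -488*I*√3 ≈ -845.24*I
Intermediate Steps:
A(l, E) = √(-4 + l)
A(-8, -2)*(-86 - 158) = √(-4 - 8)*(-86 - 158) = √(-12)*(-244) = (2*I*√3)*(-244) = -488*I*√3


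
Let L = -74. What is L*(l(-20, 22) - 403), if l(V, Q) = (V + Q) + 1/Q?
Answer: 326377/11 ≈ 29671.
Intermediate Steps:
l(V, Q) = Q + V + 1/Q (l(V, Q) = (Q + V) + 1/Q = Q + V + 1/Q)
L*(l(-20, 22) - 403) = -74*((22 - 20 + 1/22) - 403) = -74*(45/22 - 403) = -74*(-8821/22) = 326377/11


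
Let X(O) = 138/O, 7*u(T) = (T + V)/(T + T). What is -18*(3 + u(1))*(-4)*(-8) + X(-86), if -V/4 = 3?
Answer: -384387/301 ≈ -1277.0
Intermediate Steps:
V = -12 (V = -4*3 = -12)
u(T) = (-12 + T)/(14*T) (u(T) = ((T - 12)/(T + T))/7 = ((-12 + T)/((2*T)))/7 = ((-12 + T)*(1/(2*T)))/7 = ((-12 + T)/(2*T))/7 = (-12 + T)/(14*T))
-18*(3 + u(1))*(-4)*(-8) + X(-86) = -18*(3 + (1/14)*(-12 + 1)/1)*(-4)*(-8) + 138/(-86) = -18*(3 + (1/14)*1*(-11))*(-4)*(-8) + 138*(-1/86) = -18*(3 - 11/14)*(-4)*(-8) - 69/43 = -279*(-4)/7*(-8) - 69/43 = -18*(-62/7)*(-8) - 69/43 = (1116/7)*(-8) - 69/43 = -8928/7 - 69/43 = -384387/301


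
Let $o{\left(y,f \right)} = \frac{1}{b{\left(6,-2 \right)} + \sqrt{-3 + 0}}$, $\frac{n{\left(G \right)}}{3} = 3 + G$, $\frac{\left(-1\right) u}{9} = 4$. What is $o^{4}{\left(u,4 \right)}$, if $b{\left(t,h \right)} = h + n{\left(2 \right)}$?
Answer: $\frac{\left(13 - i \sqrt{3}\right)^{4}}{875213056} \approx 2.9168 \cdot 10^{-5} - 1.7083 \cdot 10^{-5} i$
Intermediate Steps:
$u = -36$ ($u = \left(-9\right) 4 = -36$)
$n{\left(G \right)} = 9 + 3 G$ ($n{\left(G \right)} = 3 \left(3 + G\right) = 9 + 3 G$)
$b{\left(t,h \right)} = 15 + h$ ($b{\left(t,h \right)} = h + \left(9 + 3 \cdot 2\right) = h + \left(9 + 6\right) = h + 15 = 15 + h$)
$o{\left(y,f \right)} = \frac{1}{13 + i \sqrt{3}}$ ($o{\left(y,f \right)} = \frac{1}{\left(15 - 2\right) + \sqrt{-3 + 0}} = \frac{1}{13 + \sqrt{-3}} = \frac{1}{13 + i \sqrt{3}}$)
$o^{4}{\left(u,4 \right)} = \left(\frac{13}{172} - \frac{i \sqrt{3}}{172}\right)^{4}$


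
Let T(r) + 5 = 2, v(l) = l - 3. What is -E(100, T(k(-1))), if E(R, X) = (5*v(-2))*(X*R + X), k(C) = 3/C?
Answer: -7575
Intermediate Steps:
v(l) = -3 + l
T(r) = -3 (T(r) = -5 + 2 = -3)
E(R, X) = -25*X - 25*R*X (E(R, X) = (5*(-3 - 2))*(X*R + X) = (5*(-5))*(R*X + X) = -25*(X + R*X) = -25*X - 25*R*X)
-E(100, T(k(-1))) = -(-25)*(-3)*(1 + 100) = -(-25)*(-3)*101 = -1*7575 = -7575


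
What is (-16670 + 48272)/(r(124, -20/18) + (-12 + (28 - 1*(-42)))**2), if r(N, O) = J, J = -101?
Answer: 31602/3263 ≈ 9.6850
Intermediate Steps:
r(N, O) = -101
(-16670 + 48272)/(r(124, -20/18) + (-12 + (28 - 1*(-42)))**2) = (-16670 + 48272)/(-101 + (-12 + (28 - 1*(-42)))**2) = 31602/(-101 + (-12 + (28 + 42))**2) = 31602/(-101 + (-12 + 70)**2) = 31602/(-101 + 58**2) = 31602/(-101 + 3364) = 31602/3263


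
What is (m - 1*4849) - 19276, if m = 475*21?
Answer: -14150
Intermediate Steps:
m = 9975
(m - 1*4849) - 19276 = (9975 - 1*4849) - 19276 = (9975 - 4849) - 19276 = 5126 - 19276 = -14150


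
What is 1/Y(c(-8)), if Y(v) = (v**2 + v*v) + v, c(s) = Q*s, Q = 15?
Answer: 1/28680 ≈ 3.4867e-5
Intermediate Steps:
c(s) = 15*s
Y(v) = v + 2*v**2 (Y(v) = (v**2 + v**2) + v = 2*v**2 + v = v + 2*v**2)
1/Y(c(-8)) = 1/((15*(-8))*(1 + 2*(15*(-8)))) = 1/(-120*(1 + 2*(-120))) = 1/(-120*(1 - 240)) = 1/(-120*(-239)) = 1/28680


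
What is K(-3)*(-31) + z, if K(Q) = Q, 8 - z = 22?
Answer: 79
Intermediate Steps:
z = -14 (z = 8 - 1*22 = 8 - 22 = -14)
K(-3)*(-31) + z = -3*(-31) - 14 = 93 - 14 = 79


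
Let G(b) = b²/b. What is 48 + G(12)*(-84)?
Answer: -960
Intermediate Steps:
G(b) = b
48 + G(12)*(-84) = 48 + 12*(-84) = 48 - 1008 = -960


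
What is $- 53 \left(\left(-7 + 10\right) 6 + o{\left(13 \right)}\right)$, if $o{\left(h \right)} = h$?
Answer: $-1643$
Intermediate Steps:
$- 53 \left(\left(-7 + 10\right) 6 + o{\left(13 \right)}\right) = - 53 \left(\left(-7 + 10\right) 6 + 13\right) = - 53 \left(3 \cdot 6 + 13\right) = - 53 \left(18 + 13\right) = \left(-53\right) 31 = -1643$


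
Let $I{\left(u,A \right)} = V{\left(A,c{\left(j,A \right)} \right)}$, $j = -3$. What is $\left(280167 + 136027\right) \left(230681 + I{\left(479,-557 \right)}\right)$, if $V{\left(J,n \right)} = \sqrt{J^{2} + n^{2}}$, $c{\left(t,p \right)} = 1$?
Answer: $96008048114 + 2080970 \sqrt{12410} \approx 9.624 \cdot 10^{10}$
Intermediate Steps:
$I{\left(u,A \right)} = \sqrt{1 + A^{2}}$ ($I{\left(u,A \right)} = \sqrt{A^{2} + 1^{2}} = \sqrt{A^{2} + 1} = \sqrt{1 + A^{2}}$)
$\left(280167 + 136027\right) \left(230681 + I{\left(479,-557 \right)}\right) = \left(280167 + 136027\right) \left(230681 + \sqrt{1 + \left(-557\right)^{2}}\right) = 416194 \left(230681 + \sqrt{1 + 310249}\right) = 416194 \left(230681 + \sqrt{310250}\right) = 416194 \left(230681 + 5 \sqrt{12410}\right) = 96008048114 + 2080970 \sqrt{12410}$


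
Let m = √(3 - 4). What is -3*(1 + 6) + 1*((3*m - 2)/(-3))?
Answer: -61/3 - I ≈ -20.333 - 1.0*I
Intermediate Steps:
m = I (m = √(-1) = I ≈ 1.0*I)
-3*(1 + 6) + 1*((3*m - 2)/(-3)) = -3*(1 + 6) + 1*((3*I - 2)/(-3)) = -3*7 + 1*((-2 + 3*I)*(-⅓)) = -21 + 1*(⅔ - I) = -21 + (⅔ - I) = -61/3 - I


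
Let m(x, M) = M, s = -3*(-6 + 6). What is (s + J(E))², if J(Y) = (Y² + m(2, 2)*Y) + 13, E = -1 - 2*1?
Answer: 256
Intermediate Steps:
s = 0 (s = -3*0 = 0)
E = -3 (E = -1 - 2 = -3)
J(Y) = 13 + Y² + 2*Y (J(Y) = (Y² + 2*Y) + 13 = 13 + Y² + 2*Y)
(s + J(E))² = (0 + (13 + (-3)² + 2*(-3)))² = (0 + (13 + 9 - 6))² = (0 + 16)² = 16² = 256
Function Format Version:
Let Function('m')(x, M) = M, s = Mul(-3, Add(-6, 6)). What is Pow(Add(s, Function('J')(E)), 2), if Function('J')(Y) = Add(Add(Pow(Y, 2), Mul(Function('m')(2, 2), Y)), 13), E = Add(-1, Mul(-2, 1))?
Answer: 256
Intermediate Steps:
s = 0 (s = Mul(-3, 0) = 0)
E = -3 (E = Add(-1, -2) = -3)
Function('J')(Y) = Add(13, Pow(Y, 2), Mul(2, Y)) (Function('J')(Y) = Add(Add(Pow(Y, 2), Mul(2, Y)), 13) = Add(13, Pow(Y, 2), Mul(2, Y)))
Pow(Add(s, Function('J')(E)), 2) = Pow(Add(0, Add(13, Pow(-3, 2), Mul(2, -3))), 2) = Pow(Add(0, Add(13, 9, -6)), 2) = Pow(Add(0, 16), 2) = Pow(16, 2) = 256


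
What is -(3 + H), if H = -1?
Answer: -2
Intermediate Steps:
-(3 + H) = -(3 - 1) = -1*2 = -2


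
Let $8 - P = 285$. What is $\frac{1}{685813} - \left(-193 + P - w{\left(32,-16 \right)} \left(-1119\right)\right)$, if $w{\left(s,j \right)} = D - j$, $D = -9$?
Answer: $- \frac{5049641118}{685813} \approx -7363.0$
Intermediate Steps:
$P = -277$ ($P = 8 - 285 = -277$)
$w{\left(s,j \right)} = -9 - j$
$\frac{1}{685813} - \left(-193 + P - w{\left(32,-16 \right)} \left(-1119\right)\right) = \frac{1}{685813} + \left(\left(-9 - -16\right) \left(-1119\right) + \left(193 - -277\right)\right) = \frac{1}{685813} + \left(\left(-9 + 16\right) \left(-1119\right) + \left(193 + 277\right)\right) = \frac{1}{685813} + \left(7 \left(-1119\right) + 470\right) = \frac{1}{685813} + \left(-7833 + 470\right) = \frac{1}{685813} - 7363 = - \frac{5049641118}{685813}$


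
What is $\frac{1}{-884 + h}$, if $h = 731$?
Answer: $- \frac{1}{153} \approx -0.0065359$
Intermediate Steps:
$\frac{1}{-884 + h} = \frac{1}{-884 + 731} = \frac{1}{-153} = - \frac{1}{153}$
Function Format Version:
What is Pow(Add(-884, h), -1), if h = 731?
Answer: Rational(-1, 153) ≈ -0.0065359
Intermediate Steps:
Pow(Add(-884, h), -1) = Pow(Add(-884, 731), -1) = Pow(-153, -1) = Rational(-1, 153)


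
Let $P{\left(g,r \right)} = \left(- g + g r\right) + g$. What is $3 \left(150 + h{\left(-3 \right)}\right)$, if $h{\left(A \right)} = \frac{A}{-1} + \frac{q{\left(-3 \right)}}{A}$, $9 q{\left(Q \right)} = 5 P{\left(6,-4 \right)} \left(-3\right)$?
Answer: $419$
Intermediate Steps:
$P{\left(g,r \right)} = g r$
$q{\left(Q \right)} = 40$ ($q{\left(Q \right)} = \frac{5 \cdot 6 \left(-4\right) \left(-3\right)}{9} = \frac{5 \left(-24\right) \left(-3\right)}{9} = \frac{\left(-120\right) \left(-3\right)}{9} = \frac{1}{9} \cdot 360 = 40$)
$h{\left(A \right)} = - A + \frac{40}{A}$ ($h{\left(A \right)} = \frac{A}{-1} + \frac{40}{A} = A \left(-1\right) + \frac{40}{A} = - A + \frac{40}{A}$)
$3 \left(150 + h{\left(-3 \right)}\right) = 3 \left(150 + \left(\left(-1\right) \left(-3\right) + \frac{40}{-3}\right)\right) = 3 \left(150 + \left(3 + 40 \left(- \frac{1}{3}\right)\right)\right) = 3 \left(150 + \left(3 - \frac{40}{3}\right)\right) = 3 \left(150 - \frac{31}{3}\right) = 3 \cdot \frac{419}{3} = 419$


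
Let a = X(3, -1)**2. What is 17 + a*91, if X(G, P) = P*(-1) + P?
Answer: 17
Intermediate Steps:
X(G, P) = 0 (X(G, P) = -P + P = 0)
a = 0 (a = 0**2 = 0)
17 + a*91 = 17 + 0*91 = 17 + 0 = 17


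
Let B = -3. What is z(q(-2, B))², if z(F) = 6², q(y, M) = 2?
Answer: 1296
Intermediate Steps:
z(F) = 36
z(q(-2, B))² = 36² = 1296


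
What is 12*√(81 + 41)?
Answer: 12*√122 ≈ 132.54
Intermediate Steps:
12*√(81 + 41) = 12*√122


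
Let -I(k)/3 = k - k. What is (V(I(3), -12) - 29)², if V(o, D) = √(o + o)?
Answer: 841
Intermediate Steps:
I(k) = 0 (I(k) = -3*(k - k) = -3*0 = 0)
V(o, D) = √2*√o (V(o, D) = √(2*o) = √2*√o)
(V(I(3), -12) - 29)² = (√2*√0 - 29)² = (√2*0 - 29)² = (0 - 29)² = (-29)² = 841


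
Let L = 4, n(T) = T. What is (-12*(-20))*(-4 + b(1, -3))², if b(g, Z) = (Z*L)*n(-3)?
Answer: 245760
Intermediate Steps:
b(g, Z) = -12*Z (b(g, Z) = (Z*4)*(-3) = (4*Z)*(-3) = -12*Z)
(-12*(-20))*(-4 + b(1, -3))² = (-12*(-20))*(-4 - 12*(-3))² = 240*(-4 + 36)² = 240*32² = 240*1024 = 245760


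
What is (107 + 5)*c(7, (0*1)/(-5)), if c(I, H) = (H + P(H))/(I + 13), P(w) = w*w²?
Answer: 0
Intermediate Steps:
P(w) = w³
c(I, H) = (H + H³)/(13 + I) (c(I, H) = (H + H³)/(I + 13) = (H + H³)/(13 + I))
(107 + 5)*c(7, (0*1)/(-5)) = (107 + 5)*(((0*1)/(-5) + ((0*1)/(-5))³)/(13 + 7)) = 112*((0*(-⅕) + (0*(-⅕))³)/20) = 112*((0 + 0³)/20) = 112*((0 + 0)/20) = 112*((1/20)*0) = 112*0 = 0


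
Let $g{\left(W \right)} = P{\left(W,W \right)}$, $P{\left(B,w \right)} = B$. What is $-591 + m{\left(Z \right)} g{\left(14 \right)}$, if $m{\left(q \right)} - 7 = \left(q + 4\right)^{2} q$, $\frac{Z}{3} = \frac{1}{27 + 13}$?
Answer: $- \frac{15218051}{32000} \approx -475.56$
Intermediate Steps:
$g{\left(W \right)} = W$
$Z = \frac{3}{40}$ ($Z = \frac{3}{27 + 13} = \frac{3}{40} \approx 0.075$)
$m{\left(q \right)} = 7 + q \left(4 + q\right)^{2}$ ($m{\left(q \right)} = 7 + \left(q + 4\right)^{2} q = 7 + \left(4 + q\right)^{2} q = 7 + q \left(4 + q\right)^{2}$)
$-591 + m{\left(Z \right)} g{\left(14 \right)} = -591 + \left(7 + \frac{3 \left(4 + \frac{3}{40}\right)^{2}}{40}\right) 14 = -591 + \left(7 + \frac{3 \left(\frac{163}{40}\right)^{2}}{40}\right) 14 = -591 + \left(7 + \frac{3}{40} \cdot \frac{26569}{1600}\right) 14 = -591 + \left(7 + \frac{79707}{64000}\right) 14 = -591 + \frac{527707}{64000} \cdot 14 = -591 + \frac{3693949}{32000} = - \frac{15218051}{32000}$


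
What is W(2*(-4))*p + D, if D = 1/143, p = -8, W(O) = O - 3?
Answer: 12585/143 ≈ 88.007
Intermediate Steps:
W(O) = -3 + O
D = 1/143 ≈ 0.0069930
W(2*(-4))*p + D = (-3 + 2*(-4))*(-8) + 1/143 = (-3 - 8)*(-8) + 1/143 = -11*(-8) + 1/143 = 88 + 1/143 = 12585/143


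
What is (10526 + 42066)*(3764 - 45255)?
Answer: -2182094672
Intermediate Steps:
(10526 + 42066)*(3764 - 45255) = 52592*(-41491) = -2182094672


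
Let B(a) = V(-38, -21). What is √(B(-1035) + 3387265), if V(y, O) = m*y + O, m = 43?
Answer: √3385610 ≈ 1840.0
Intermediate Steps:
V(y, O) = O + 43*y (V(y, O) = 43*y + O = O + 43*y)
B(a) = -1655 (B(a) = -21 + 43*(-38) = -21 - 1634 = -1655)
√(B(-1035) + 3387265) = √(-1655 + 3387265) = √3385610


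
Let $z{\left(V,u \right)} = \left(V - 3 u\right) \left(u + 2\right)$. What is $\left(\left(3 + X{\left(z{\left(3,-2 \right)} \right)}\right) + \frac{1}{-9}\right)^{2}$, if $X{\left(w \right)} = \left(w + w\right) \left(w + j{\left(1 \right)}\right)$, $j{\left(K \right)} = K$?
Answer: $\frac{676}{81} \approx 8.3457$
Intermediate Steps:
$z{\left(V,u \right)} = \left(2 + u\right) \left(V - 3 u\right)$ ($z{\left(V,u \right)} = \left(V - 3 u\right) \left(2 + u\right) = \left(2 + u\right) \left(V - 3 u\right)$)
$X{\left(w \right)} = 2 w \left(1 + w\right)$ ($X{\left(w \right)} = \left(w + w\right) \left(w + 1\right) = 2 w \left(1 + w\right)$)
$\left(\left(3 + X{\left(z{\left(3,-2 \right)} \right)}\right) + \frac{1}{-9}\right)^{2} = \left(\left(3 + 2 \left(\left(-6\right) \left(-2\right) - 3 \left(-2\right)^{2} + 2 \cdot 3 + 3 \left(-2\right)\right) \left(1 + \left(\left(-6\right) \left(-2\right) - 3 \left(-2\right)^{2} + 2 \cdot 3 + 3 \left(-2\right)\right)\right)\right) + \frac{1}{-9}\right)^{2} = \left(\left(3 + 2 \left(12 - 12 + 6 - 6\right) \left(1 + \left(12 - 12 + 6 - 6\right)\right)\right) - \frac{1}{9}\right)^{2} = \left(\left(3 + 2 \cdot 0 \left(1 + 0\right)\right) - \frac{1}{9}\right)^{2} = \left(\left(3 + 2 \cdot 0 \cdot 1\right) - \frac{1}{9}\right)^{2} = \left(\left(3 + 0\right) - \frac{1}{9}\right)^{2} = \left(3 - \frac{1}{9}\right)^{2} = \left(\frac{26}{9}\right)^{2} = \frac{676}{81}$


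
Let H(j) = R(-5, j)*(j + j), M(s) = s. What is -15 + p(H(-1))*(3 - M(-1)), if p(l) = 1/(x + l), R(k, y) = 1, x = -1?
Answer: -49/3 ≈ -16.333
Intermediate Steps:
H(j) = 2*j (H(j) = 1*(j + j) = 1*(2*j) = 2*j)
p(l) = 1/(-1 + l)
-15 + p(H(-1))*(3 - M(-1)) = -15 + (3 - 1*(-1))/(-1 + 2*(-1)) = -15 + (3 + 1)/(-1 - 2) = -15 + 4/(-3) = -15 - ⅓*4 = -15 - 4/3 = -49/3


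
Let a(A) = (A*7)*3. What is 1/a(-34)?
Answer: -1/714 ≈ -0.0014006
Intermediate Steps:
a(A) = 21*A (a(A) = (7*A)*3 = 21*A)
1/a(-34) = 1/(21*(-34)) = 1/(-714) = -1/714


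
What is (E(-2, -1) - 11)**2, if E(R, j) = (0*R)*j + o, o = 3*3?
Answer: 4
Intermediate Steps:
o = 9
E(R, j) = 9 (E(R, j) = (0*R)*j + 9 = 0*j + 9 = 0 + 9 = 9)
(E(-2, -1) - 11)**2 = (9 - 11)**2 = (-2)**2 = 4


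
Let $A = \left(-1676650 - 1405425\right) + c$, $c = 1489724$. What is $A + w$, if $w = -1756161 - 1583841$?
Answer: $-4932353$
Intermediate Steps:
$w = -3340002$
$A = -1592351$ ($A = \left(-1676650 - 1405425\right) + 1489724 = -3082075 + 1489724 = -1592351$)
$A + w = -1592351 - 3340002 = -4932353$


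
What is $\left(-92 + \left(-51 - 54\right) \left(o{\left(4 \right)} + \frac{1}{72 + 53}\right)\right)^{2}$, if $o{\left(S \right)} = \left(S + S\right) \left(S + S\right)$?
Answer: $\frac{29009243041}{625} \approx 4.6415 \cdot 10^{7}$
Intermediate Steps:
$o{\left(S \right)} = 4 S^{2}$ ($o{\left(S \right)} = 2 S 2 S = 4 S^{2}$)
$\left(-92 + \left(-51 - 54\right) \left(o{\left(4 \right)} + \frac{1}{72 + 53}\right)\right)^{2} = \left(-92 + \left(-51 - 54\right) \left(4 \cdot 4^{2} + \frac{1}{72 + 53}\right)\right)^{2} = \left(-92 - 105 \left(4 \cdot 16 + \frac{1}{125}\right)\right)^{2} = \left(-92 - 105 \left(64 + \frac{1}{125}\right)\right)^{2} = \left(-92 - \frac{168021}{25}\right)^{2} = \left(- \frac{170321}{25}\right)^{2} = \frac{29009243041}{625}$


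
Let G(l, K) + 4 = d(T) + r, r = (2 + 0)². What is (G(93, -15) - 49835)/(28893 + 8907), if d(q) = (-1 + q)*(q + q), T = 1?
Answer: -9967/7560 ≈ -1.3184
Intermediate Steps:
d(q) = 2*q*(-1 + q) (d(q) = (-1 + q)*(2*q) = 2*q*(-1 + q))
r = 4 (r = 2² = 4)
G(l, K) = 0 (G(l, K) = -4 + (2*1*(-1 + 1) + 4) = -4 + (2*1*0 + 4) = -4 + (0 + 4) = -4 + 4 = 0)
(G(93, -15) - 49835)/(28893 + 8907) = (0 - 49835)/(28893 + 8907) = -49835/37800 = -49835*1/37800 = -9967/7560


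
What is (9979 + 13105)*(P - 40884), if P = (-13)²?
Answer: -939865060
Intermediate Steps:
P = 169
(9979 + 13105)*(P - 40884) = (9979 + 13105)*(169 - 40884) = 23084*(-40715) = -939865060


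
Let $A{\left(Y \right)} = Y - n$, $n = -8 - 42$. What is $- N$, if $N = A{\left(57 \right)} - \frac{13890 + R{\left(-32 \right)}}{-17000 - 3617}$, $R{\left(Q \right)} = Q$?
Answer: $- \frac{2219877}{20617} \approx -107.67$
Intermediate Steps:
$n = -50$ ($n = -8 - 42 = -50$)
$A{\left(Y \right)} = 50 + Y$ ($A{\left(Y \right)} = Y - -50 = Y + 50 = 50 + Y$)
$N = \frac{2219877}{20617}$ ($N = \left(50 + 57\right) - \frac{13890 - 32}{-17000 - 3617} = 107 - \frac{13858}{-20617} = 107 - 13858 \left(- \frac{1}{20617}\right) = 107 - - \frac{13858}{20617} = 107 + \frac{13858}{20617} = \frac{2219877}{20617} \approx 107.67$)
$- N = \left(-1\right) \frac{2219877}{20617} = - \frac{2219877}{20617}$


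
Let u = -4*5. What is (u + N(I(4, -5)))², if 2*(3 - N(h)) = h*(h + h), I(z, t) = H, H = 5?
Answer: 1764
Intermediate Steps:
I(z, t) = 5
N(h) = 3 - h² (N(h) = 3 - h*(h + h)/2 = 3 - h*2*h/2 = 3 - h²)
u = -20
(u + N(I(4, -5)))² = (-20 + (3 - 1*5²))² = (-20 + (3 - 1*25))² = (-20 + (3 - 25))² = (-20 - 22)² = (-42)² = 1764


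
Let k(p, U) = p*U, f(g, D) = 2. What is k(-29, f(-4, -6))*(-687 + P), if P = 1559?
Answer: -50576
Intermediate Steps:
k(p, U) = U*p
k(-29, f(-4, -6))*(-687 + P) = (2*(-29))*(-687 + 1559) = -58*872 = -50576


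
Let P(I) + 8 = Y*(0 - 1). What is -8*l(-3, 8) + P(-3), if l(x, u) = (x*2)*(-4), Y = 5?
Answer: -205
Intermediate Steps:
P(I) = -13 (P(I) = -8 + 5*(0 - 1) = -8 + 5*(-1) = -8 - 5 = -13)
l(x, u) = -8*x (l(x, u) = (2*x)*(-4) = -8*x)
-8*l(-3, 8) + P(-3) = -(-64)*(-3) - 13 = -8*24 - 13 = -192 - 13 = -205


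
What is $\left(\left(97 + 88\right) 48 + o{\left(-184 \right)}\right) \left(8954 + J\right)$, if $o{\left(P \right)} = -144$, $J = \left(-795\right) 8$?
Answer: $22661184$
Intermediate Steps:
$J = -6360$
$\left(\left(97 + 88\right) 48 + o{\left(-184 \right)}\right) \left(8954 + J\right) = \left(\left(97 + 88\right) 48 - 144\right) \left(8954 - 6360\right) = \left(185 \cdot 48 - 144\right) 2594 = \left(8880 - 144\right) 2594 = 8736 \cdot 2594 = 22661184$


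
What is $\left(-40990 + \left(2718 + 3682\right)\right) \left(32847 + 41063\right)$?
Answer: $-2556546900$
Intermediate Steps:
$\left(-40990 + \left(2718 + 3682\right)\right) \left(32847 + 41063\right) = \left(-40990 + 6400\right) 73910 = \left(-34590\right) 73910 = -2556546900$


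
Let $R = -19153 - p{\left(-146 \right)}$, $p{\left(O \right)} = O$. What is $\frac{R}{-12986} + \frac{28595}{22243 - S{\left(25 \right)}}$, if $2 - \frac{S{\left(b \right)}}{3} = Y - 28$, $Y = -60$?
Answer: $\frac{2621181}{947978} \approx 2.765$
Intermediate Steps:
$S{\left(b \right)} = 270$ ($S{\left(b \right)} = 6 - 3 \left(-60 - 28\right) = 6 - -264 = 6 + 264 = 270$)
$R = -19007$ ($R = -19153 - -146 = -19153 + 146 = -19007$)
$\frac{R}{-12986} + \frac{28595}{22243 - S{\left(25 \right)}} = - \frac{19007}{-12986} + \frac{28595}{22243 - 270} = \left(-19007\right) \left(- \frac{1}{12986}\right) + \frac{28595}{22243 - 270} = \frac{19007}{12986} + \frac{28595}{21973} = \frac{19007}{12986} + 28595 \cdot \frac{1}{21973} = \frac{19007}{12986} + \frac{95}{73} = \frac{2621181}{947978}$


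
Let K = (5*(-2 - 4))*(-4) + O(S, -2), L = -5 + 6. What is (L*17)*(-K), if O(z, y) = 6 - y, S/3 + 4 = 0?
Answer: -2176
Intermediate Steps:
S = -12 (S = -12 + 3*0 = -12 + 0 = -12)
L = 1
K = 128 (K = (5*(-2 - 4))*(-4) + (6 - 1*(-2)) = (5*(-6))*(-4) + (6 + 2) = -30*(-4) + 8 = 120 + 8 = 128)
(L*17)*(-K) = (1*17)*(-1*128) = 17*(-128) = -2176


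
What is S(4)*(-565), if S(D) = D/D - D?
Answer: 1695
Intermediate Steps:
S(D) = 1 - D
S(4)*(-565) = (1 - 1*4)*(-565) = (1 - 4)*(-565) = -3*(-565) = 1695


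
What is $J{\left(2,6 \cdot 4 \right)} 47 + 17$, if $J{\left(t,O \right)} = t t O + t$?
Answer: $4623$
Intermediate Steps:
$J{\left(t,O \right)} = t + O t^{2}$ ($J{\left(t,O \right)} = t^{2} O + t = O t^{2} + t = t + O t^{2}$)
$J{\left(2,6 \cdot 4 \right)} 47 + 17 = 2 \left(1 + 6 \cdot 4 \cdot 2\right) 47 + 17 = 2 \left(1 + 24 \cdot 2\right) 47 + 17 = 2 \left(1 + 48\right) 47 + 17 = 2 \cdot 49 \cdot 47 + 17 = 98 \cdot 47 + 17 = 4606 + 17 = 4623$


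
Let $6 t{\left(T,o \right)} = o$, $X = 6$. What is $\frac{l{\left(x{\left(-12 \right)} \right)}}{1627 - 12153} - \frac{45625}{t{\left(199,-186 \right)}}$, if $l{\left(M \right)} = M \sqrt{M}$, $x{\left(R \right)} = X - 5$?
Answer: $\frac{480248719}{326306} \approx 1471.8$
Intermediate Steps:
$x{\left(R \right)} = 1$ ($x{\left(R \right)} = 6 - 5 = 1$)
$t{\left(T,o \right)} = \frac{o}{6}$
$l{\left(M \right)} = M^{\frac{3}{2}}$
$\frac{l{\left(x{\left(-12 \right)} \right)}}{1627 - 12153} - \frac{45625}{t{\left(199,-186 \right)}} = \frac{1^{\frac{3}{2}}}{1627 - 12153} - \frac{45625}{\frac{1}{6} \left(-186\right)} = 1 \frac{1}{-10526} - \frac{45625}{-31} = 1 \left(- \frac{1}{10526}\right) - - \frac{45625}{31} = - \frac{1}{10526} + \frac{45625}{31} = \frac{480248719}{326306}$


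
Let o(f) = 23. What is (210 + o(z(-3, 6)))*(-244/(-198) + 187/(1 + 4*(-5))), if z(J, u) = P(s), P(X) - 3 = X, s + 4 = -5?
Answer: -3773435/1881 ≈ -2006.1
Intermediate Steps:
s = -9 (s = -4 - 5 = -9)
P(X) = 3 + X
z(J, u) = -6 (z(J, u) = 3 - 9 = -6)
(210 + o(z(-3, 6)))*(-244/(-198) + 187/(1 + 4*(-5))) = (210 + 23)*(-244/(-198) + 187/(1 + 4*(-5))) = 233*(-244*(-1/198) + 187/(1 - 20)) = 233*(122/99 + 187/(-19)) = 233*(122/99 + 187*(-1/19)) = 233*(122/99 - 187/19) = 233*(-16195/1881) = -3773435/1881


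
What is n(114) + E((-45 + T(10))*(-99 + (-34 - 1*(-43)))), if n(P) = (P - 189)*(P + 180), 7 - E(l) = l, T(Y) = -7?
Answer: -26723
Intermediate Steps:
E(l) = 7 - l
n(P) = (-189 + P)*(180 + P)
n(114) + E((-45 + T(10))*(-99 + (-34 - 1*(-43)))) = (-34020 + 114**2 - 9*114) + (7 - (-45 - 7)*(-99 + (-34 - 1*(-43)))) = (-34020 + 12996 - 1026) + (7 - (-52)*(-99 + (-34 + 43))) = -22050 + (7 - (-52)*(-99 + 9)) = -22050 + (7 - (-52)*(-90)) = -22050 + (7 - 1*4680) = -22050 + (7 - 4680) = -22050 - 4673 = -26723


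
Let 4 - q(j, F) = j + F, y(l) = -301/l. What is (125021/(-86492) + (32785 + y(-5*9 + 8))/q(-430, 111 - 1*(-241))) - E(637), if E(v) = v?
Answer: -31297023609/131208364 ≈ -238.53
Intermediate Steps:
q(j, F) = 4 - F - j (q(j, F) = 4 - (j + F) = 4 - (F + j) = 4 + (-F - j) = 4 - F - j)
(125021/(-86492) + (32785 + y(-5*9 + 8))/q(-430, 111 - 1*(-241))) - E(637) = (125021/(-86492) + (32785 - 301/(-5*9 + 8))/(4 - (111 - 1*(-241)) - 1*(-430))) - 1*637 = (125021*(-1/86492) + (32785 - 301/(-45 + 8))/(4 - (111 + 241) + 430)) - 637 = (-125021/86492 + (32785 - 301/(-37))/(4 - 1*352 + 430)) - 637 = (-125021/86492 + (32785 - 301*(-1/37))/(4 - 352 + 430)) - 637 = (-125021/86492 + (32785 + 301/37)/82) - 637 = (-125021/86492 + (1213346/37)*(1/82)) - 637 = (-125021/86492 + 606673/1517) - 637 = 52282704259/131208364 - 637 = -31297023609/131208364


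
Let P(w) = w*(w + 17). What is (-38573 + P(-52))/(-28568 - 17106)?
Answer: 36753/45674 ≈ 0.80468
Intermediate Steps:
P(w) = w*(17 + w)
(-38573 + P(-52))/(-28568 - 17106) = (-38573 - 52*(17 - 52))/(-28568 - 17106) = (-38573 - 52*(-35))/(-45674) = (-38573 + 1820)*(-1/45674) = -36753*(-1/45674) = 36753/45674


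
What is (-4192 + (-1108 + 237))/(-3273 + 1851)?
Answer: 5063/1422 ≈ 3.5605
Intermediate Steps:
(-4192 + (-1108 + 237))/(-3273 + 1851) = (-4192 - 871)/(-1422) = -5063*(-1/1422) = 5063/1422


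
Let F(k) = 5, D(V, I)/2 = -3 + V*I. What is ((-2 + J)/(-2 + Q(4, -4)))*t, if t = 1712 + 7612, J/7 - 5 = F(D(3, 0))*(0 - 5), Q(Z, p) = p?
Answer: 220668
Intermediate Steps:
D(V, I) = -6 + 2*I*V (D(V, I) = 2*(-3 + V*I) = 2*(-3 + I*V) = -6 + 2*I*V)
J = -140 (J = 35 + 7*(5*(0 - 5)) = 35 + 7*(5*(-5)) = 35 + 7*(-25) = 35 - 175 = -140)
t = 9324
((-2 + J)/(-2 + Q(4, -4)))*t = ((-2 - 140)/(-2 - 4))*9324 = -142/(-6)*9324 = -142*(-⅙)*9324 = (71/3)*9324 = 220668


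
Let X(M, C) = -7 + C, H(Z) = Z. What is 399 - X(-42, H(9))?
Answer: 397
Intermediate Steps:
399 - X(-42, H(9)) = 399 - (-7 + 9) = 399 - 1*2 = 399 - 2 = 397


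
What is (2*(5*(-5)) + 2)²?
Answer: 2304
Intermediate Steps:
(2*(5*(-5)) + 2)² = (2*(-25) + 2)² = (-50 + 2)² = (-48)² = 2304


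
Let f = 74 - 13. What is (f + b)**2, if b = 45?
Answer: 11236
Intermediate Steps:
f = 61
(f + b)**2 = (61 + 45)**2 = 106**2 = 11236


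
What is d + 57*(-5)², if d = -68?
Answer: 1357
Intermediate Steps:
d + 57*(-5)² = -68 + 57*(-5)² = -68 + 57*25 = -68 + 1425 = 1357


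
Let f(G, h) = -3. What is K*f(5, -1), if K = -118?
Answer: 354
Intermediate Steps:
K*f(5, -1) = -118*(-3) = 354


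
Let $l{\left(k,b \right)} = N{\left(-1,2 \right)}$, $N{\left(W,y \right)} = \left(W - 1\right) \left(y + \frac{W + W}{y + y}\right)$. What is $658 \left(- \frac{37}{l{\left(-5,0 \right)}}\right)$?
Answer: $\frac{24346}{3} \approx 8115.3$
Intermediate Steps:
$N{\left(W,y \right)} = \left(-1 + W\right) \left(y + \frac{W}{y}\right)$ ($N{\left(W,y \right)} = \left(-1 + W\right) \left(y + \frac{2 W}{2 y}\right) = \left(-1 + W\right) \left(y + 2 W \frac{1}{2 y}\right) = \left(-1 + W\right) \left(y + \frac{W}{y}\right)$)
$l{\left(k,b \right)} = -3$ ($l{\left(k,b \right)} = \frac{\left(-1\right)^{2} - -1 + 2^{2} \left(-1 - 1\right)}{2} = \frac{1 + 1 + 4 \left(-2\right)}{2} = \frac{1 + 1 - 8}{2} = \frac{1}{2} \left(-6\right) = -3$)
$658 \left(- \frac{37}{l{\left(-5,0 \right)}}\right) = 658 \left(- \frac{37}{-3}\right) = 658 \left(\left(-37\right) \left(- \frac{1}{3}\right)\right) = 658 \cdot \frac{37}{3} = \frac{24346}{3}$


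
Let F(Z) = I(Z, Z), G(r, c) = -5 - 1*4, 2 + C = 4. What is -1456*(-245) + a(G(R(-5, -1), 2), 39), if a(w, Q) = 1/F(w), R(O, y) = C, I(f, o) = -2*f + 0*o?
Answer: 6420961/18 ≈ 3.5672e+5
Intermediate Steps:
C = 2 (C = -2 + 4 = 2)
I(f, o) = -2*f (I(f, o) = -2*f + 0 = -2*f)
R(O, y) = 2
G(r, c) = -9 (G(r, c) = -5 - 4 = -9)
F(Z) = -2*Z
a(w, Q) = -1/(2*w) (a(w, Q) = 1/(-2*w) = -1/(2*w))
-1456*(-245) + a(G(R(-5, -1), 2), 39) = -1456*(-245) - ½/(-9) = 356720 - ½*(-⅑) = 356720 + 1/18 = 6420961/18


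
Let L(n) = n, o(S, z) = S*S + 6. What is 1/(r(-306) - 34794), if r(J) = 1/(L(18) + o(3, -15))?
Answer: -33/1148201 ≈ -2.8741e-5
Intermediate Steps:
o(S, z) = 6 + S**2 (o(S, z) = S**2 + 6 = 6 + S**2)
r(J) = 1/33 (r(J) = 1/(18 + (6 + 3**2)) = 1/(18 + (6 + 9)) = 1/(18 + 15) = 1/33)
1/(r(-306) - 34794) = 1/(1/33 - 34794) = 1/(-1148201/33) = -33/1148201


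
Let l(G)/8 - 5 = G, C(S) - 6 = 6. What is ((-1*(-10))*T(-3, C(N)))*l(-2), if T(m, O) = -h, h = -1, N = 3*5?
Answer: 240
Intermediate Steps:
N = 15
C(S) = 12 (C(S) = 6 + 6 = 12)
l(G) = 40 + 8*G
T(m, O) = 1 (T(m, O) = -1*(-1) = 1)
((-1*(-10))*T(-3, C(N)))*l(-2) = (-1*(-10)*1)*(40 + 8*(-2)) = (10*1)*(40 - 16) = 10*24 = 240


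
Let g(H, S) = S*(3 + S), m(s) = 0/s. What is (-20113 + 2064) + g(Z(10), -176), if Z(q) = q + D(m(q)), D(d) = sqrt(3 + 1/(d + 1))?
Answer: 12399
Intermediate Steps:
m(s) = 0
D(d) = sqrt(3 + 1/(1 + d))
Z(q) = 2 + q (Z(q) = q + sqrt((4 + 3*0)/(1 + 0)) = q + sqrt((4 + 0)/1) = q + sqrt(1*4) = q + sqrt(4) = q + 2 = 2 + q)
(-20113 + 2064) + g(Z(10), -176) = (-20113 + 2064) - 176*(3 - 176) = -18049 - 176*(-173) = -18049 + 30448 = 12399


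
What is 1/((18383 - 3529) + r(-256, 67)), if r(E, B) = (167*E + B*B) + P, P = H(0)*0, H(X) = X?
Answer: -1/23409 ≈ -4.2719e-5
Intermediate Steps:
P = 0 (P = 0*0 = 0)
r(E, B) = B² + 167*E (r(E, B) = (167*E + B*B) + 0 = (167*E + B²) + 0 = (B² + 167*E) + 0 = B² + 167*E)
1/((18383 - 3529) + r(-256, 67)) = 1/((18383 - 3529) + (67² + 167*(-256))) = 1/(14854 + (4489 - 42752)) = 1/(14854 - 38263) = 1/(-23409) = -1/23409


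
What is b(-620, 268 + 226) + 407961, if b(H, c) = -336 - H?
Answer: 408245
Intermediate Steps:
b(-620, 268 + 226) + 407961 = (-336 - 1*(-620)) + 407961 = (-336 + 620) + 407961 = 284 + 407961 = 408245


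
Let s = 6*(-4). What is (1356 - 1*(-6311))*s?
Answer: -184008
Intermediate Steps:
s = -24
(1356 - 1*(-6311))*s = (1356 - 1*(-6311))*(-24) = (1356 + 6311)*(-24) = 7667*(-24) = -184008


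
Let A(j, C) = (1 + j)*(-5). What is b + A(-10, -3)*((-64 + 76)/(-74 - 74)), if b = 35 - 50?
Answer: -690/37 ≈ -18.649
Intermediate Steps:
A(j, C) = -5 - 5*j
b = -15
b + A(-10, -3)*((-64 + 76)/(-74 - 74)) = -15 + (-5 - 5*(-10))*((-64 + 76)/(-74 - 74)) = -15 + (-5 + 50)*(12/(-148)) = -15 + 45*(12*(-1/148)) = -15 + 45*(-3/37) = -15 - 135/37 = -690/37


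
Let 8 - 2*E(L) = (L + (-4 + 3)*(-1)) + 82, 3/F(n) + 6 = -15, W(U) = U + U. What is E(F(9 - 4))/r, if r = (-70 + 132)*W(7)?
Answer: -131/3038 ≈ -0.043121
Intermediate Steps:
W(U) = 2*U
F(n) = -⅐ (F(n) = 3/(-6 - 15) = 3/(-21) = 3*(-1/21) = -⅐)
r = 868 (r = (-70 + 132)*(2*7) = 62*14 = 868)
E(L) = -75/2 - L/2 (E(L) = 4 - ((L + (-4 + 3)*(-1)) + 82)/2 = 4 - ((L - 1*(-1)) + 82)/2 = 4 - ((L + 1) + 82)/2 = 4 - ((1 + L) + 82)/2 = 4 - (83 + L)/2 = 4 + (-83/2 - L/2) = -75/2 - L/2)
E(F(9 - 4))/r = (-75/2 - ½*(-⅐))/868 = (-75/2 + 1/14)*(1/868) = -262/7*1/868 = -131/3038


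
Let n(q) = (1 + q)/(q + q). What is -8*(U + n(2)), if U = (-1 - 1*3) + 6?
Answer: -22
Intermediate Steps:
n(q) = (1 + q)/(2*q) (n(q) = (1 + q)/((2*q)) = (1 + q)*(1/(2*q)) = (1 + q)/(2*q))
U = 2 (U = (-1 - 3) + 6 = -4 + 6 = 2)
-8*(U + n(2)) = -8*(2 + (1/2)*(1 + 2)/2) = -8*(2 + (1/2)*(1/2)*3) = -8*(2 + 3/4) = -8*11/4 = -22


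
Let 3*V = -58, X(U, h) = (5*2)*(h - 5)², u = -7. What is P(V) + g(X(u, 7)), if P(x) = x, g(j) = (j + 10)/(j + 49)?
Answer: -5012/267 ≈ -18.772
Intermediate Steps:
X(U, h) = 10*(-5 + h)²
V = -58/3 (V = (⅓)*(-58) = -58/3 ≈ -19.333)
g(j) = (10 + j)/(49 + j)
P(V) + g(X(u, 7)) = -58/3 + (10 + 10*(-5 + 7)²)/(49 + 10*(-5 + 7)²) = -58/3 + (10 + 10*2²)/(49 + 10*2²) = -58/3 + (10 + 10*4)/(49 + 10*4) = -58/3 + (10 + 40)/(49 + 40) = -58/3 + 50/89 = -5012/267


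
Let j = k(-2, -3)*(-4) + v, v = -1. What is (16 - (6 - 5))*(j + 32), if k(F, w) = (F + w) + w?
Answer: 945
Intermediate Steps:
k(F, w) = F + 2*w
j = 31 (j = (-2 + 2*(-3))*(-4) - 1 = (-2 - 6)*(-4) - 1 = -8*(-4) - 1 = 32 - 1 = 31)
(16 - (6 - 5))*(j + 32) = (16 - (6 - 5))*(31 + 32) = (16 - 1*1)*63 = (16 - 1)*63 = 15*63 = 945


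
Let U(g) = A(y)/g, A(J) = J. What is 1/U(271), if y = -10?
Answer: -271/10 ≈ -27.100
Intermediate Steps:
U(g) = -10/g
1/U(271) = 1/(-10/271) = -271/10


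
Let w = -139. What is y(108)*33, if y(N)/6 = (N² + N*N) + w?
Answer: 4591422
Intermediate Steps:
y(N) = -834 + 12*N² (y(N) = 6*((N² + N*N) - 139) = 6*((N² + N²) - 139) = 6*(2*N² - 139) = 6*(-139 + 2*N²) = -834 + 12*N²)
y(108)*33 = (-834 + 12*108²)*33 = (-834 + 12*11664)*33 = (-834 + 139968)*33 = 139134*33 = 4591422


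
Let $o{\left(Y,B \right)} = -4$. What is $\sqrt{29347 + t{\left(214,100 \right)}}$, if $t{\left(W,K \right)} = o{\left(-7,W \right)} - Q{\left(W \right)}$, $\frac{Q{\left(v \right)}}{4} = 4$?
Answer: $\sqrt{29327} \approx 171.25$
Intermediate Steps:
$Q{\left(v \right)} = 16$ ($Q{\left(v \right)} = 4 \cdot 4 = 16$)
$t{\left(W,K \right)} = -20$ ($t{\left(W,K \right)} = -4 - 16 = -20$)
$\sqrt{29347 + t{\left(214,100 \right)}} = \sqrt{29347 - 20} = \sqrt{29327}$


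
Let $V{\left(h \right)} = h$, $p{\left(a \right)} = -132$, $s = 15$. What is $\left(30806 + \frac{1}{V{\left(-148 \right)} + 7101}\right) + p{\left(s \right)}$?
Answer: $\frac{213276323}{6953} \approx 30674.0$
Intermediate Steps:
$\left(30806 + \frac{1}{V{\left(-148 \right)} + 7101}\right) + p{\left(s \right)} = \left(30806 + \frac{1}{-148 + 7101}\right) - 132 = \left(30806 + \frac{1}{6953}\right) - 132 = \frac{214194119}{6953} - 132 = \frac{213276323}{6953}$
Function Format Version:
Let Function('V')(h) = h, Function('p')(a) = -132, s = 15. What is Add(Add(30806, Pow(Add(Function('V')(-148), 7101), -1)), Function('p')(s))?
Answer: Rational(213276323, 6953) ≈ 30674.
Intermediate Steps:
Add(Add(30806, Pow(Add(Function('V')(-148), 7101), -1)), Function('p')(s)) = Add(Add(30806, Pow(Add(-148, 7101), -1)), -132) = Add(Add(30806, Pow(6953, -1)), -132) = Add(Add(30806, Rational(1, 6953)), -132) = Add(Rational(214194119, 6953), -132) = Rational(213276323, 6953)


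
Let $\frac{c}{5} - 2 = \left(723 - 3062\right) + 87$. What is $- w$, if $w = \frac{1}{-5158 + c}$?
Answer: $\frac{1}{16408} \approx 6.0946 \cdot 10^{-5}$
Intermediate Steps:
$c = -11250$ ($c = 10 + 5 \left(\left(723 - 3062\right) + 87\right) = 10 + 5 \left(-2339 + 87\right) = 10 + 5 \left(-2252\right) = 10 - 11260 = -11250$)
$w = - \frac{1}{16408}$ ($w = \frac{1}{-5158 - 11250} = \frac{1}{-16408} = - \frac{1}{16408} \approx -6.0946 \cdot 10^{-5}$)
$- w = \left(-1\right) \left(- \frac{1}{16408}\right) = \frac{1}{16408}$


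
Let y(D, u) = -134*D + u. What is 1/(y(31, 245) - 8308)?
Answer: -1/12217 ≈ -8.1853e-5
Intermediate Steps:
y(D, u) = u - 134*D
1/(y(31, 245) - 8308) = 1/((245 - 134*31) - 8308) = 1/((245 - 4154) - 8308) = 1/(-3909 - 8308) = 1/(-12217) = -1/12217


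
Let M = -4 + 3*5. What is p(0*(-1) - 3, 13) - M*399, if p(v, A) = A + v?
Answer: -4379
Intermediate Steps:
M = 11 (M = -4 + 15 = 11)
p(0*(-1) - 3, 13) - M*399 = (13 + (0*(-1) - 3)) - 11*399 = (13 + (0 - 3)) - 1*4389 = (13 - 3) - 4389 = 10 - 4389 = -4379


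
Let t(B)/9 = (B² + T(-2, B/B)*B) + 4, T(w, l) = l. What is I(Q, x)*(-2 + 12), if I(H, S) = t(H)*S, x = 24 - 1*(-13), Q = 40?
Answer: 5474520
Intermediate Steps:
x = 37 (x = 24 + 13 = 37)
t(B) = 36 + 9*B + 9*B² (t(B) = 9*((B² + (B/B)*B) + 4) = 9*((B² + 1*B) + 4) = 9*((B² + B) + 4) = 9*((B + B²) + 4) = 9*(4 + B + B²) = 36 + 9*B + 9*B²)
I(H, S) = S*(36 + 9*H + 9*H²) (I(H, S) = (36 + 9*H + 9*H²)*S = S*(36 + 9*H + 9*H²))
I(Q, x)*(-2 + 12) = (9*37*(4 + 40 + 40²))*(-2 + 12) = (9*37*(4 + 40 + 1600))*10 = (9*37*1644)*10 = 547452*10 = 5474520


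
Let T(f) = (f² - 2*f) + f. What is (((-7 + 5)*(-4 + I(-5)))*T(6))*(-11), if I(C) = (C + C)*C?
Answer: 30360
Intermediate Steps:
I(C) = 2*C² (I(C) = (2*C)*C = 2*C²)
T(f) = f² - f
(((-7 + 5)*(-4 + I(-5)))*T(6))*(-11) = (((-7 + 5)*(-4 + 2*(-5)²))*(6*(-1 + 6)))*(-11) = ((-2*(-4 + 2*25))*(6*5))*(-11) = (-2*(-4 + 50)*30)*(-11) = (-2*46*30)*(-11) = -92*30*(-11) = -2760*(-11) = 30360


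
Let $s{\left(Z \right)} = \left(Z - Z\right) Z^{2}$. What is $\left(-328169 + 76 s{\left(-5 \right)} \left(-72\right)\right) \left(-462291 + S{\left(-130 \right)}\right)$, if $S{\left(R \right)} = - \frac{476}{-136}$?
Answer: $\frac{303416853175}{2} \approx 1.5171 \cdot 10^{11}$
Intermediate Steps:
$S{\left(R \right)} = \frac{7}{2}$ ($S{\left(R \right)} = \left(-476\right) \left(- \frac{1}{136}\right) = \frac{7}{2}$)
$s{\left(Z \right)} = 0$ ($s{\left(Z \right)} = 0 Z^{2} = 0$)
$\left(-328169 + 76 s{\left(-5 \right)} \left(-72\right)\right) \left(-462291 + S{\left(-130 \right)}\right) = \left(-328169 + 76 \cdot 0 \left(-72\right)\right) \left(-462291 + \frac{7}{2}\right) = \left(-328169 + 0 \left(-72\right)\right) \left(- \frac{924575}{2}\right) = \left(-328169 + 0\right) \left(- \frac{924575}{2}\right) = \left(-328169\right) \left(- \frac{924575}{2}\right) = \frac{303416853175}{2}$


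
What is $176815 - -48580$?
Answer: $225395$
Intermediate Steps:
$176815 - -48580 = 176815 + \left(48906 - 326\right) = 176815 + 48580 = 225395$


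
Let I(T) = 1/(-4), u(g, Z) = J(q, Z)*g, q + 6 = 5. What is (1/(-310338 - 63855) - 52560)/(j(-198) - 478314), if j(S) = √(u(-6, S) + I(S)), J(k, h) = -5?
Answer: 4181013694275304/38048656465027905 + 39335168162*√119/342437908185251145 ≈ 0.10989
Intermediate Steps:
q = -1 (q = -6 + 5 = -1)
u(g, Z) = -5*g
I(T) = -¼
j(S) = √119/2 (j(S) = √(-5*(-6) - ¼) = √(30 - ¼) = √(119/4) = √119/2)
(1/(-310338 - 63855) - 52560)/(j(-198) - 478314) = (1/(-310338 - 63855) - 52560)/(√119/2 - 478314) = (1/(-374193) - 52560)/(-478314 + √119/2) = (-1/374193 - 52560)/(-478314 + √119/2) = -19667584081/(374193*(-478314 + √119/2))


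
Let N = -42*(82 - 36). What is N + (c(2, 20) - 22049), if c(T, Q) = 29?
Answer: -23952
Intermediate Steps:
N = -1932 (N = -42*46 = -1932)
N + (c(2, 20) - 22049) = -1932 + (29 - 22049) = -1932 - 22020 = -23952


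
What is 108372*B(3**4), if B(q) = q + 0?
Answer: 8778132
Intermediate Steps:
B(q) = q
108372*B(3**4) = 108372*3**4 = 108372*81 = 8778132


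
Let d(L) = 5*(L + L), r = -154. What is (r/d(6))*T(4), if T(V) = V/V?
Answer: -77/30 ≈ -2.5667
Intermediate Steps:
d(L) = 10*L (d(L) = 5*(2*L) = 10*L)
T(V) = 1
(r/d(6))*T(4) = -154/(10*6)*1 = -154/60*1 = -154*1/60*1 = -77/30*1 = -77/30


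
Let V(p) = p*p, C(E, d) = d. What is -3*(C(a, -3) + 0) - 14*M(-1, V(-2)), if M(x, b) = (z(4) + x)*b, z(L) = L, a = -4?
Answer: -159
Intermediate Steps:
V(p) = p²
M(x, b) = b*(4 + x) (M(x, b) = (4 + x)*b = b*(4 + x))
-3*(C(a, -3) + 0) - 14*M(-1, V(-2)) = -3*(-3 + 0) - 14*(-2)²*(4 - 1) = -3*(-3) - 56*3 = 9 - 14*12 = 9 - 168 = -159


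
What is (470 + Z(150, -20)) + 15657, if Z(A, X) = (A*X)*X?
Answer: 76127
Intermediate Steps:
Z(A, X) = A*X²
(470 + Z(150, -20)) + 15657 = (470 + 150*(-20)²) + 15657 = (470 + 150*400) + 15657 = (470 + 60000) + 15657 = 60470 + 15657 = 76127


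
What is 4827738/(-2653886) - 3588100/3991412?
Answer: -3598987467832/1324094053379 ≈ -2.7181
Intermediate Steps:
4827738/(-2653886) - 3588100/3991412 = 4827738*(-1/2653886) - 3588100*1/3991412 = -2413869/1326943 - 897025/997853 = -3598987467832/1324094053379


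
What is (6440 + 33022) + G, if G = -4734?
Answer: 34728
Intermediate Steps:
(6440 + 33022) + G = (6440 + 33022) - 4734 = 39462 - 4734 = 34728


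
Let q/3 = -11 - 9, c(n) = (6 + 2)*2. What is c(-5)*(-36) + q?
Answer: -636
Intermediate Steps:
c(n) = 16 (c(n) = 8*2 = 16)
q = -60 (q = 3*(-11 - 9) = 3*(-20) = -60)
c(-5)*(-36) + q = 16*(-36) - 60 = -576 - 60 = -636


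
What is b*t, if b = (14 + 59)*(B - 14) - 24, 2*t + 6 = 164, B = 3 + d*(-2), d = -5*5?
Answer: 223017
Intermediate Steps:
d = -25
B = 53 (B = 3 - 25*(-2) = 3 + 50 = 53)
t = 79 (t = -3 + (1/2)*164 = -3 + 82 = 79)
b = 2823 (b = (14 + 59)*(53 - 14) - 24 = 73*39 - 24 = 2847 - 24 = 2823)
b*t = 2823*79 = 223017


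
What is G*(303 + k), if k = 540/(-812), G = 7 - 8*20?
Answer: -9390222/203 ≈ -46257.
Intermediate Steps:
G = -153 (G = 7 - 160 = -153)
k = -135/203 (k = 540*(-1/812) = -135/203 ≈ -0.66502)
G*(303 + k) = -153*(303 - 135/203) = -153*61374/203 = -9390222/203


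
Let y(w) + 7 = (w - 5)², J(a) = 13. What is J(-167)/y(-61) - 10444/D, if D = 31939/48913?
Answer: -54187190381/3387871 ≈ -15994.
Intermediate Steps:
D = 779/1193 (D = 31939*(1/48913) = 779/1193 ≈ 0.65298)
y(w) = -7 + (-5 + w)² (y(w) = -7 + (w - 5)² = -7 + (-5 + w)²)
J(-167)/y(-61) - 10444/D = 13/(-7 + (-5 - 61)²) - 10444/779/1193 = 13/(-7 + (-66)²) - 10444*1193/779 = 13/(-7 + 4356) - 12459692/779 = 13/4349 - 12459692/779 = -54187190381/3387871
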